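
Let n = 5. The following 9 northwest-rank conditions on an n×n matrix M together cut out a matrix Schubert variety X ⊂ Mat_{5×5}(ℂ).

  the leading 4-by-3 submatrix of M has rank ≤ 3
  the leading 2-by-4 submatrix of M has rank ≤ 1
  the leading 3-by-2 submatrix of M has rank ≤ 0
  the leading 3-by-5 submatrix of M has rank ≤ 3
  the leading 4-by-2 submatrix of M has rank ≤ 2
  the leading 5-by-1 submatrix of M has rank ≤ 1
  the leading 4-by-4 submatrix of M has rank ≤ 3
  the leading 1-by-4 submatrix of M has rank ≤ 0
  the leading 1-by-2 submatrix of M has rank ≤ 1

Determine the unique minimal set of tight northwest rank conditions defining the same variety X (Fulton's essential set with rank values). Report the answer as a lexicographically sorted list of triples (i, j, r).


Rank table r_w(5×5) implied by the 9 constraints:

  0  0  0  0  1
  0  0  1  1  2
  0  0  1  2  3
  1  1  2  3  4
  1  2  3  4  5

hence w(1..5) = (5, 3, 4, 1, 2).

D(w) has 8 cells with 2 SE-corners; essential set:

[(1, 4, 0), (3, 2, 0)]


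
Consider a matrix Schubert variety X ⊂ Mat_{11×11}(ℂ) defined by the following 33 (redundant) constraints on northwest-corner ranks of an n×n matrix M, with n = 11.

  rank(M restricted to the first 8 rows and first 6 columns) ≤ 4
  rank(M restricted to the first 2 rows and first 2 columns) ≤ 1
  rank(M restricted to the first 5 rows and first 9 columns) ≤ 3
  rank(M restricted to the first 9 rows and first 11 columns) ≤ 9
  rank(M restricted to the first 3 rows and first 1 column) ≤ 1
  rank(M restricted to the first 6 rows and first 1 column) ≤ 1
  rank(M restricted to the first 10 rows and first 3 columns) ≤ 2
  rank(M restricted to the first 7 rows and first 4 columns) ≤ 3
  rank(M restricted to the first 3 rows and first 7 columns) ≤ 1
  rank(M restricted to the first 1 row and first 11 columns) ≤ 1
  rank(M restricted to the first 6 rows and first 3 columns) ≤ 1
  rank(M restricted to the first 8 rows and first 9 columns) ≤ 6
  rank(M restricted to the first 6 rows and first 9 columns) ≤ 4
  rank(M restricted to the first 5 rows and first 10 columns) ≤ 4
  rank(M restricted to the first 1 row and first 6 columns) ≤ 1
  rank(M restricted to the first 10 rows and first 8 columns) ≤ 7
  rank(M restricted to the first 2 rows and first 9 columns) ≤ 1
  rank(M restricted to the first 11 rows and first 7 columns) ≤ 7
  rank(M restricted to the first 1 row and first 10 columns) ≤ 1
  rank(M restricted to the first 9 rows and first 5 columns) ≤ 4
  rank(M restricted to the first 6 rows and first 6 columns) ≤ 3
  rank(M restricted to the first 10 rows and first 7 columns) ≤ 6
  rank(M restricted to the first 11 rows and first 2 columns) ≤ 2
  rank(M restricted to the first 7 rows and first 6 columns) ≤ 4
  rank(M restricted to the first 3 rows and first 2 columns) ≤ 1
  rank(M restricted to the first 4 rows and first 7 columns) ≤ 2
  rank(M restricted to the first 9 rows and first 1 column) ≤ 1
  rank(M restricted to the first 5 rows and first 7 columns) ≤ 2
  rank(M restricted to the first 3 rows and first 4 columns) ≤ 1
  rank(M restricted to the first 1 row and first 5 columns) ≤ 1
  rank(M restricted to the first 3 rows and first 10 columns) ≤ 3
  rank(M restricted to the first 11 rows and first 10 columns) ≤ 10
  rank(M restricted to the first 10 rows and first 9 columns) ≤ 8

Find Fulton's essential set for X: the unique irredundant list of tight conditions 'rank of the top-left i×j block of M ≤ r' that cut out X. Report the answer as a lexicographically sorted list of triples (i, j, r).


Recovering R(i,j) via the rank-extension bound from the 33 conditions:

  R[1]: 1 | 1 | 1 | 1 | 1 | 1 | 1 | 1 | 1 | 1 | 1
  R[2]: 1 | 1 | 1 | 1 | 1 | 1 | 1 | 1 | 1 | 2 | 2
  R[3]: 1 | 1 | 1 | 1 | 1 | 1 | 1 | 2 | 2 | 3 | 3
  R[4]: 1 | 1 | 1 | 2 | 2 | 2 | 2 | 3 | 3 | 4 | 4
  R[5]: 1 | 1 | 1 | 2 | 2 | 2 | 2 | 3 | 3 | 4 | 5
  R[6]: 1 | 1 | 1 | 2 | 3 | 3 | 3 | 4 | 4 | 5 | 6
  R[7]: 1 | 2 | 2 | 3 | 4 | 4 | 4 | 5 | 5 | 6 | 7
  R[8]: 1 | 2 | 2 | 3 | 4 | 4 | 5 | 6 | 6 | 7 | 8
  R[9]: 1 | 2 | 2 | 3 | 4 | 5 | 6 | 7 | 7 | 8 | 9
  R[10]: 1 | 2 | 2 | 3 | 4 | 5 | 6 | 7 | 8 | 9 | 10
  R[11]: 1 | 2 | 3 | 4 | 5 | 6 | 7 | 8 | 9 | 10 | 11

giving w = (1, 10, 8, 4, 11, 5, 2, 7, 6, 9, 3) via Δ²R.

|D(w)|=28, |Ess(w)|=7:

[(2, 9, 1), (3, 7, 1), (5, 7, 2), (5, 9, 3), (6, 3, 1), (8, 6, 4), (10, 3, 2)]


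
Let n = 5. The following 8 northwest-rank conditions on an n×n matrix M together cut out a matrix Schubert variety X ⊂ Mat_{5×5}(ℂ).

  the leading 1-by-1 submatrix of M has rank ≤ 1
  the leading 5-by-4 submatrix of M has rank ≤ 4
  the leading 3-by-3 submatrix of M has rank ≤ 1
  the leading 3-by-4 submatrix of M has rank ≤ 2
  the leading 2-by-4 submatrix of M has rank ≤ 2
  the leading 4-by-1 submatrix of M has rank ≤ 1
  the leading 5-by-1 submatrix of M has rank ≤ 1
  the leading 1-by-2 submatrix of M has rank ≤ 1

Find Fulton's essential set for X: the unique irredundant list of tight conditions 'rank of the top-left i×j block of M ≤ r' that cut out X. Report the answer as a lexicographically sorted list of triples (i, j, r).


Propagating the 8 rank bounds to every northwest block:

  1, 1, 1, 1, 1
  1, 1, 1, 2, 2
  1, 1, 1, 2, 3
  1, 2, 2, 3, 4
  1, 2, 3, 4, 5

hence w(1..5) = (1, 4, 5, 2, 3).

ℓ(w)=4; the 1 essential cell (i,j,r):

[(3, 3, 1)]


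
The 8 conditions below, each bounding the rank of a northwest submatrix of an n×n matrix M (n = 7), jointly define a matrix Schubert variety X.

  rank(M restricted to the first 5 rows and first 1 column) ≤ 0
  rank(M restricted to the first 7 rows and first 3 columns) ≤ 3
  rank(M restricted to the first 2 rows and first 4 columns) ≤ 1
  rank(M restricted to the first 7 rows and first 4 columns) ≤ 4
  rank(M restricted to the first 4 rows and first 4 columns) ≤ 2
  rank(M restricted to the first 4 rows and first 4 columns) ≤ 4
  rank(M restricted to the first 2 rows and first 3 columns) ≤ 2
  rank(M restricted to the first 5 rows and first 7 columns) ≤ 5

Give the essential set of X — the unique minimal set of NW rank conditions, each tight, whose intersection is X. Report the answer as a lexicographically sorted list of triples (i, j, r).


The tightest implied rank at each (i,j), from the 8 conditions:

  0  1  1  1  1  1  1
  0  1  1  1  2  2  2
  0  1  2  2  3  3  3
  0  1  2  2  3  4  4
  0  1  2  3  4  5  5
  1  2  3  4  5  6  6
  1  2  3  4  5  6  7

so w = (2, 5, 3, 6, 4, 1, 7).

Fulton essential set (3 of the 8 Rothe cells):

[(2, 4, 1), (4, 4, 2), (5, 1, 0)]


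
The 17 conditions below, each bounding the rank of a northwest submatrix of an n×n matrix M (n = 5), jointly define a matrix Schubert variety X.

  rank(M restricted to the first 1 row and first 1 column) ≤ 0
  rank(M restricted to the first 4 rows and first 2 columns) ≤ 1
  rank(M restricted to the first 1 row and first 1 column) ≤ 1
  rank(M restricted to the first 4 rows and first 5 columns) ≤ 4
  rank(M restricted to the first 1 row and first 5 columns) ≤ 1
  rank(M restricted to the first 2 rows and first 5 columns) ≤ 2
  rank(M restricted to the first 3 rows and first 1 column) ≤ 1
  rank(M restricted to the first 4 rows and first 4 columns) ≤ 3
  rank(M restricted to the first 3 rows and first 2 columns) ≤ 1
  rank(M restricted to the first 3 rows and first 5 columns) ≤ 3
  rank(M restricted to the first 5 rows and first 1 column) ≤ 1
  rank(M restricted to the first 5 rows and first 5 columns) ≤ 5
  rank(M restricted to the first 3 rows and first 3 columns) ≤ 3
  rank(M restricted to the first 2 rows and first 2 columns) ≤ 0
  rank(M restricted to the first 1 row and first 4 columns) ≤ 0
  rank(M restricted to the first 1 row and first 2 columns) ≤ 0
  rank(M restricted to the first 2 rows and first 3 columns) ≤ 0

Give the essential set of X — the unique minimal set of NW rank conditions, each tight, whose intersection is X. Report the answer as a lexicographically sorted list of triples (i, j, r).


Computing R[i][j] = min implied NW-rank bound (n=5, 17 conditions):

  R[1]: 0  0  0  0  1
  R[2]: 0  0  0  1  2
  R[3]: 1  1  1  2  3
  R[4]: 1  1  2  3  4
  R[5]: 1  2  3  4  5

giving w = (5, 4, 1, 3, 2) via Δ²R.

|D(w)|=8, |Ess(w)|=3:

[(1, 4, 0), (2, 3, 0), (4, 2, 1)]


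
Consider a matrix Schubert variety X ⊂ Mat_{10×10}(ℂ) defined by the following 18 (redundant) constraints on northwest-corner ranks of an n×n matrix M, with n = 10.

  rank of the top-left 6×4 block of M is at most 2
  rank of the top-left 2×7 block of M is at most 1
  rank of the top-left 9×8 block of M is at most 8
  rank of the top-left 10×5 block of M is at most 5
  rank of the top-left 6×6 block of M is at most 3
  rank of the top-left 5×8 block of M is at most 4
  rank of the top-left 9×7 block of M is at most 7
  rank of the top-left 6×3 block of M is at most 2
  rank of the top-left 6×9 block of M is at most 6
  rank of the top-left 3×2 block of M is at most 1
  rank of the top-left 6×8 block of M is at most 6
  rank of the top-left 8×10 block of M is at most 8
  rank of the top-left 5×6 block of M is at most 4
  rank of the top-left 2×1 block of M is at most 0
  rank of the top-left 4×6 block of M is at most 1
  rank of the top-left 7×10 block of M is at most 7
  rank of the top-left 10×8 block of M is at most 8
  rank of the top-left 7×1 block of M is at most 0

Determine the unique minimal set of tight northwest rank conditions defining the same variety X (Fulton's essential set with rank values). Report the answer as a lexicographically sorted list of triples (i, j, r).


The tightest implied rank at each (i,j), from the 18 conditions:

  i=1: 0 1 1 1 1 1 1 1 1 1
  i=2: 0 1 1 1 1 1 1 2 2 2
  i=3: 0 1 1 1 1 1 2 3 3 3
  i=4: 0 1 1 1 1 1 2 3 4 4
  i=5: 0 1 2 2 2 2 3 4 5 5
  i=6: 0 1 2 2 3 3 4 5 6 6
  i=7: 0 1 2 3 4 4 5 6 7 7
  i=8: 1 2 3 4 5 5 6 7 8 8
  i=9: 1 2 3 4 5 6 7 8 9 9
  i=10: 1 2 3 4 5 6 7 8 9 10

giving w = (2, 8, 7, 9, 3, 5, 4, 1, 6, 10) via Δ²R.

ℓ(w)=21; the 4 essential cells (i,j,r):

[(2, 7, 1), (4, 6, 1), (6, 4, 2), (7, 1, 0)]


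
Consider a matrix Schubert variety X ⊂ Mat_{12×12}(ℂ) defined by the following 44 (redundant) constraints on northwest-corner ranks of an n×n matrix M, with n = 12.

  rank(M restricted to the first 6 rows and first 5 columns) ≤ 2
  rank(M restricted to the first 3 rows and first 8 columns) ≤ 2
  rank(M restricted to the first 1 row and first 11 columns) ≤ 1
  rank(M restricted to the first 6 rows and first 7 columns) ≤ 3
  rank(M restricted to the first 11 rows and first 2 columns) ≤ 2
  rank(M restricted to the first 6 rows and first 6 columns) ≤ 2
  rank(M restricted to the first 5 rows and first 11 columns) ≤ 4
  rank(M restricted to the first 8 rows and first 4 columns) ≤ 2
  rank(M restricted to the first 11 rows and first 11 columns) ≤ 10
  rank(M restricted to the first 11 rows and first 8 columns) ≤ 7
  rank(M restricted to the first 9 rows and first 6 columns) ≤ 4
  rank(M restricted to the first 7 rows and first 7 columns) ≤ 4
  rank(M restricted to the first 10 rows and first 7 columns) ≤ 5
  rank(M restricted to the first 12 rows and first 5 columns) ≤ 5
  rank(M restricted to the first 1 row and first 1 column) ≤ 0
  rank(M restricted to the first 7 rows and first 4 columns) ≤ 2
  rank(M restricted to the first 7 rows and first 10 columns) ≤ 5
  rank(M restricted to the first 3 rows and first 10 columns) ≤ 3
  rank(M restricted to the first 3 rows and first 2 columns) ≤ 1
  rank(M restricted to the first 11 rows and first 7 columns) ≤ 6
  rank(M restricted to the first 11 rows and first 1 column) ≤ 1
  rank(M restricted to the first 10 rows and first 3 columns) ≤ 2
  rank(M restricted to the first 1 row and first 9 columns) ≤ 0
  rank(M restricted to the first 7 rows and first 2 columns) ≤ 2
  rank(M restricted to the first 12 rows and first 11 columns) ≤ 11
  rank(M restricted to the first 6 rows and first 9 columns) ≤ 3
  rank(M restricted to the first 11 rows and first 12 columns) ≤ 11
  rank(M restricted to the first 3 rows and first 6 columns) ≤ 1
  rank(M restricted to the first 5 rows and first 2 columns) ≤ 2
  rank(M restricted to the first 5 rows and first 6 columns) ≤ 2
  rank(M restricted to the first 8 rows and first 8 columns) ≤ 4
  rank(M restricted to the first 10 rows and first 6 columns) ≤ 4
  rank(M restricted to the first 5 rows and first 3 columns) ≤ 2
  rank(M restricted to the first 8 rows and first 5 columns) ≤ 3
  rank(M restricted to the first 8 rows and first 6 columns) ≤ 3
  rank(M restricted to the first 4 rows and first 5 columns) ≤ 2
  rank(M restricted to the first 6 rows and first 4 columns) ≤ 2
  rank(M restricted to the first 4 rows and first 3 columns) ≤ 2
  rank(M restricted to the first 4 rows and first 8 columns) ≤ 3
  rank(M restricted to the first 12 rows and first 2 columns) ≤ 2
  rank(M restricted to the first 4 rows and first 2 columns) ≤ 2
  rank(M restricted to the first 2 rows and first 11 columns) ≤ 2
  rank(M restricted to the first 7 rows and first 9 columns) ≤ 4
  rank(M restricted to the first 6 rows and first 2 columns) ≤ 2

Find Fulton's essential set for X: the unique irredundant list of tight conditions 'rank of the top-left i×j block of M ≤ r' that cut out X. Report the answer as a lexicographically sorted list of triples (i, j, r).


Computing R[i][j] = min implied NW-rank bound (n=12, 44 conditions):

  row 1: 0  0  0  0  0  0  0  0  0  1  1  1
  row 2: 1  1  1  1  1  1  1  1  1  2  2  2
  row 3: 1  1  1  1  1  1  2  2  2  3  3  3
  row 4: 1  2  2  2  2  2  3  3  3  4  4  4
  row 5: 1  2  2  2  2  2  3  3  3  4  4  5
  row 6: 1  2  2  2  2  2  3  3  3  4  5  6
  row 7: 1  2  2  2  3  3  4  4  4  5  6  7
  row 8: 1  2  2  2  3  3  4  4  5  6  7  8
  row 9: 1  2  2  3  4  4  5  5  6  7  8  9
  row 10: 1  2  2  3  4  4  5  6  7  8  9  10
  row 11: 1  2  3  4  5  5  6  7  8  9  10  11
  row 12: 1  2  3  4  5  6  7  8  9  10  11  12

reading off 1-entries of Δ²R: w = (10, 1, 7, 2, 12, 11, 5, 9, 4, 8, 3, 6).

|D(w)|=36, |Ess(w)|=10:

[(1, 9, 0), (3, 6, 1), (5, 11, 4), (6, 6, 2), (6, 9, 3), (8, 4, 2), (8, 6, 3), (8, 8, 4), (10, 3, 2), (10, 6, 4)]


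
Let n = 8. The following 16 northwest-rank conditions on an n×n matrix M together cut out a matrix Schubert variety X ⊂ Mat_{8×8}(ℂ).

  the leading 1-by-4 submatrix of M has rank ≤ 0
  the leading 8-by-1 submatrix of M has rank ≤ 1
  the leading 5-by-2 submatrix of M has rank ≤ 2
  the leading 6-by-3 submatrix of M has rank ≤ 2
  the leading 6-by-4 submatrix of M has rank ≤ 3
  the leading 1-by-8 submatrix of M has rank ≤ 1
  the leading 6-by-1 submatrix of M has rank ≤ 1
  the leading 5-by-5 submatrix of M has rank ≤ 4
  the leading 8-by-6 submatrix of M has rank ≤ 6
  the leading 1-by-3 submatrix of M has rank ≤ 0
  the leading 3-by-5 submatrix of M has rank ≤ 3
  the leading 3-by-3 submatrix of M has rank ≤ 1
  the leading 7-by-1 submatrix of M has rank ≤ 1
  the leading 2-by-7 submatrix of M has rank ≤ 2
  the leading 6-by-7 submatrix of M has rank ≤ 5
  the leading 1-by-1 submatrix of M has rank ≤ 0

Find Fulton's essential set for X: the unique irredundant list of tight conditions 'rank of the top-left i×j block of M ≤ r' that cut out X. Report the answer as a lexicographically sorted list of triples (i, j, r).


Rank table r_w(8×8) implied by the 16 constraints:

  i=1: 0 0 0 0 1 1 1 1
  i=2: 1 1 1 1 2 2 2 2
  i=3: 1 1 1 2 3 3 3 3
  i=4: 1 2 2 3 4 4 4 4
  i=5: 1 2 2 3 4 5 5 5
  i=6: 1 2 2 3 4 5 5 6
  i=7: 1 2 3 4 5 6 6 7
  i=8: 1 2 3 4 5 6 7 8

the unique w with this rank table is (5, 1, 4, 2, 6, 8, 3, 7).

|D(w)|=9, |Ess(w)|=4:

[(1, 4, 0), (3, 3, 1), (6, 3, 2), (6, 7, 5)]


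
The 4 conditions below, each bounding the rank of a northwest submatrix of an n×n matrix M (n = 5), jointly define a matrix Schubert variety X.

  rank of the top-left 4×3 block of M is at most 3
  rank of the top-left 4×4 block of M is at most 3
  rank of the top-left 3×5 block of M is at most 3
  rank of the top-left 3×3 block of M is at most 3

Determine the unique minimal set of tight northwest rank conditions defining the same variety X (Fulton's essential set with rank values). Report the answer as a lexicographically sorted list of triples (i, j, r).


Recovering R(i,j) via the rank-extension bound from the 4 conditions:

  row 1: 1 1 1 1 1
  row 2: 1 2 2 2 2
  row 3: 1 2 3 3 3
  row 4: 1 2 3 3 4
  row 5: 1 2 3 4 5

so w = (1, 2, 3, 5, 4).

ℓ(w)=1; the 1 essential cell (i,j,r):

[(4, 4, 3)]


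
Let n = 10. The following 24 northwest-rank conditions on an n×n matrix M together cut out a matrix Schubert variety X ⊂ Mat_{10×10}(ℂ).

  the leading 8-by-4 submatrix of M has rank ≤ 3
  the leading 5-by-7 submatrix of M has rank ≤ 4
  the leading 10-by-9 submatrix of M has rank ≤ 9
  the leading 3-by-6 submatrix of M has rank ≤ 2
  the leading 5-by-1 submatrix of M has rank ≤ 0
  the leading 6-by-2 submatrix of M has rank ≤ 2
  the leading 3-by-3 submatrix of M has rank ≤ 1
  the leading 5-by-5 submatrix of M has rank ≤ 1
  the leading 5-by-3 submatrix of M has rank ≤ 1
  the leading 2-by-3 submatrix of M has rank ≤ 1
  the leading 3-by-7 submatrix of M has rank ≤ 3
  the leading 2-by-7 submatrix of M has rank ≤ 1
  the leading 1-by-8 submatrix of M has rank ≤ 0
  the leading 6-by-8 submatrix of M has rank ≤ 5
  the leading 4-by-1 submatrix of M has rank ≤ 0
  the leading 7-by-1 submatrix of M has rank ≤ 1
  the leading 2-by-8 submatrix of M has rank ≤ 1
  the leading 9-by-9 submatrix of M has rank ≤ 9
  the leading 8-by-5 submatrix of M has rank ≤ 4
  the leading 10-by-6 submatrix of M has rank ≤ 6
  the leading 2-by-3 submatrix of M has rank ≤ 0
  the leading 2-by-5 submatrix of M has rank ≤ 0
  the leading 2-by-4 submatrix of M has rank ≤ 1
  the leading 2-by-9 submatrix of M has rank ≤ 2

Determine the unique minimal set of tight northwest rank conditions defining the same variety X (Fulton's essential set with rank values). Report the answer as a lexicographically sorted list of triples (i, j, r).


Reconstructing r_w from the 24 given conditions:

  R[1]: 0  0  0  0  0  0  0  0  1  1
  R[2]: 0  0  0  0  0  1  1  1  2  2
  R[3]: 0  1  1  1  1  2  2  2  3  3
  R[4]: 0  1  1  1  1  2  3  3  4  4
  R[5]: 0  1  1  1  1  2  3  4  5  5
  R[6]: 1  2  2  2  2  3  4  5  6  6
  R[7]: 1  2  3  3  3  4  5  6  7  7
  R[8]: 1  2  3  3  4  5  6  7  8  8
  R[9]: 1  2  3  4  5  6  7  8  9  9
  R[10]: 1  2  3  4  5  6  7  8  9  10

second differences of R give the permutation w = (9, 6, 2, 7, 8, 1, 3, 5, 4, 10).

ℓ(w)=23; the 5 essential cells (i,j,r):

[(1, 8, 0), (2, 5, 0), (5, 1, 0), (5, 5, 1), (8, 4, 3)]


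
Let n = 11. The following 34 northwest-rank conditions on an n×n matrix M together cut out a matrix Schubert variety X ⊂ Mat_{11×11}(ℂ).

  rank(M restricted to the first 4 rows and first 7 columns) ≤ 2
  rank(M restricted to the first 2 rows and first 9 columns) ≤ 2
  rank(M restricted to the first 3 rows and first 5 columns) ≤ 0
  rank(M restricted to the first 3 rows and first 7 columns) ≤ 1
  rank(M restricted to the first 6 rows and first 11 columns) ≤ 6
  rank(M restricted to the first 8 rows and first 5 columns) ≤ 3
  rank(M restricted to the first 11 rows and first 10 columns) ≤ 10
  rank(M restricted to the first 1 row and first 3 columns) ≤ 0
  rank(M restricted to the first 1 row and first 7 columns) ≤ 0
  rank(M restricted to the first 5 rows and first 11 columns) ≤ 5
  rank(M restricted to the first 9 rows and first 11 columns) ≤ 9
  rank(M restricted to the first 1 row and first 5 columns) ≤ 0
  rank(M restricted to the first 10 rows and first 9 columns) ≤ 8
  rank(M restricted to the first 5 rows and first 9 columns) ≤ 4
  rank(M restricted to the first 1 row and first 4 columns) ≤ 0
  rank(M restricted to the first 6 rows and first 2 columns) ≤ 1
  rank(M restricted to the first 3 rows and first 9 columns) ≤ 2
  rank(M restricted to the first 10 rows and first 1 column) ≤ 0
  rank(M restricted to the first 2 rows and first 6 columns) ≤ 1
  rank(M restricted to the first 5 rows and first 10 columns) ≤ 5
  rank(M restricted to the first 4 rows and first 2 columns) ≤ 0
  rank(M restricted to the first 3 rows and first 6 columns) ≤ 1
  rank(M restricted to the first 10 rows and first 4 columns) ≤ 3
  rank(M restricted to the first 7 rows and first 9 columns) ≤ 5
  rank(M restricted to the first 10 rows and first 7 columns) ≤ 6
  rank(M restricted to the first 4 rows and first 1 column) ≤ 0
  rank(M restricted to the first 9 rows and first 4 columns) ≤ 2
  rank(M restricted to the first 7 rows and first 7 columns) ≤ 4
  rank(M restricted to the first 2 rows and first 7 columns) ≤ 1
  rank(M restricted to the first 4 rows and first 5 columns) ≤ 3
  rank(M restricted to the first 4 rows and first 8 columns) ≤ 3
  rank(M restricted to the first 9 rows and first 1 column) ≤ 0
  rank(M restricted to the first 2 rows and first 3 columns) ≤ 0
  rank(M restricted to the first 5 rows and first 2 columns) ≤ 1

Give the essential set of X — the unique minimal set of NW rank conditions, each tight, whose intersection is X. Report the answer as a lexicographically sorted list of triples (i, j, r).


Recovering R(i,j) via the rank-extension bound from the 34 conditions:

  row 1: 0  0  0  0  0  0  0  1  1  1  1
  row 2: 0  0  0  0  0  1  1  2  2  2  2
  row 3: 0  0  0  0  0  1  1  2  2  3  3
  row 4: 0  0  1  1  1  2  2  3  3  4  4
  row 5: 0  1  2  2  2  3  3  4  4  5  5
  row 6: 0  1  2  2  3  4  4  5  5  6  6
  row 7: 0  1  2  2  3  4  4  5  5  6  7
  row 8: 0  1  2  2  3  4  5  6  6  7  8
  row 9: 0  1  2  2  3  4  5  6  7  8  9
  row 10: 0  1  2  3  4  5  6  7  8  9  10
  row 11: 1  2  3  4  5  6  7  8  9  10  11

reading off 1-entries of Δ²R: w = (8, 6, 10, 3, 2, 5, 11, 7, 9, 4, 1).

|D(w)|=33, |Ess(w)|=9:

[(1, 7, 0), (3, 5, 0), (3, 7, 1), (3, 9, 2), (4, 2, 0), (7, 7, 4), (7, 9, 5), (9, 4, 2), (10, 1, 0)]


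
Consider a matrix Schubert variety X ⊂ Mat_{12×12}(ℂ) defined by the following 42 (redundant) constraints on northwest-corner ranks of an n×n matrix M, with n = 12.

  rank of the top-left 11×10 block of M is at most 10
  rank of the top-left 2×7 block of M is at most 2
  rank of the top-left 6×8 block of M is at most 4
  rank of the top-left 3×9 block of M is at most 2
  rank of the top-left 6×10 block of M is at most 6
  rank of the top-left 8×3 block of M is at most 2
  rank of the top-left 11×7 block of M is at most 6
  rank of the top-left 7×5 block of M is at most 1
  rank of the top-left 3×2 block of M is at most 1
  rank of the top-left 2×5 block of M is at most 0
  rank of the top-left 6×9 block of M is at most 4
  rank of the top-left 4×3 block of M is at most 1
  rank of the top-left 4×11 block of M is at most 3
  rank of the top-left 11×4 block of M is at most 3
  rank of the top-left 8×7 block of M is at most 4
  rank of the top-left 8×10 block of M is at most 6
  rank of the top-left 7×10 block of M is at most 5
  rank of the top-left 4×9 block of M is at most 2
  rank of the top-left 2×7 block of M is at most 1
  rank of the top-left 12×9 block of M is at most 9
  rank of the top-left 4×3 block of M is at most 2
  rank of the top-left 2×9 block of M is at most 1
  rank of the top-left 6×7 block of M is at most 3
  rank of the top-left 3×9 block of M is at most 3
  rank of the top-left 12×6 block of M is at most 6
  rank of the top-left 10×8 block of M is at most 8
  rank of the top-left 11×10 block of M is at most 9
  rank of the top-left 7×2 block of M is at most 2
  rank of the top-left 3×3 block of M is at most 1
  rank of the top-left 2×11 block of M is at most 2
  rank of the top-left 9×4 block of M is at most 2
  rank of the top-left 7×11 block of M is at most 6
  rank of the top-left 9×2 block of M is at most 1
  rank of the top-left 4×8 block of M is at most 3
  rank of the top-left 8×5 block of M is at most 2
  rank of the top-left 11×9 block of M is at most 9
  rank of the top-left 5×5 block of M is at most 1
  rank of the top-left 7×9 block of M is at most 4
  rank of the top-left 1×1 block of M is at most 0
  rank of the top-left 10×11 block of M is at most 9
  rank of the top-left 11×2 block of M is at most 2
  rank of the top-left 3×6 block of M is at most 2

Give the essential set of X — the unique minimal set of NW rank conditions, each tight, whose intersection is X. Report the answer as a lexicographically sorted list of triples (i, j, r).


Reconstructing r_w from the 42 given conditions:

  0  0  0  0  0  1  1  1  1  1  1  1
  0  0  0  0  0  1  1  1  1  2  2  2
  1  1  1  1  1  2  2  2  2  3  3  3
  1  1  1  1  1  2  2  2  2  3  3  4
  1  1  1  1  1  2  3  3  3  4  4  5
  1  1  1  1  1  2  3  4  4  5  5  6
  1  1  1  1  1  2  3  4  4  5  6  7
  1  1  2  2  2  3  4  5  5  6  7  8
  1  1  2  2  3  4  5  6  6  7  8  9
  1  2  3  3  4  5  6  7  7  8  9  10
  1  2  3  3  4  5  6  7  8  9  10  11
  1  2  3  4  5  6  7  8  9  10  11  12

second differences of R give the permutation w = (6, 10, 1, 12, 7, 8, 11, 3, 5, 2, 9, 4).

|D(w)|=38, |Ess(w)|=9:

[(2, 5, 0), (2, 9, 1), (4, 9, 2), (4, 11, 3), (7, 5, 1), (7, 9, 4), (9, 2, 1), (9, 4, 2), (11, 4, 3)]


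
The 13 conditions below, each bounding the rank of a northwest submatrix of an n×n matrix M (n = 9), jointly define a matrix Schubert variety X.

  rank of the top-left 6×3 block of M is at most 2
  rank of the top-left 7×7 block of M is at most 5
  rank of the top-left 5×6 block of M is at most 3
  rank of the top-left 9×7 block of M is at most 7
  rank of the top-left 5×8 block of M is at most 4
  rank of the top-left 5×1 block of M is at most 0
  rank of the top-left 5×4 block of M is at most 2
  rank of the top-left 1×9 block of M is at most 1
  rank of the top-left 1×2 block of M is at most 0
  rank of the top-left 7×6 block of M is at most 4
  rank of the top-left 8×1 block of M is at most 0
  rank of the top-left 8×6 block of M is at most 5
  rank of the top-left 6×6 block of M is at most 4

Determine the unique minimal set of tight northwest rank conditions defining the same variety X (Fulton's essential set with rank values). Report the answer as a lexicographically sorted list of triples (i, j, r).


Rank table r_w(9×9) implied by the 13 constraints:

  0  0  1  1  1  1  1  1  1
  0  1  2  2  2  2  2  2  2
  0  1  2  2  3  3  3  3  3
  0  1  2  2  3  3  4  4  4
  0  1  2  2  3  3  4  4  5
  0  1  2  3  4  4  5  5  6
  0  1  2  3  4  4  5  6  7
  0  1  2  3  4  5  6  7  8
  1  2  3  4  5  6  7  8  9

second differences of R give the permutation w = (3, 2, 5, 7, 9, 4, 8, 6, 1).

Rothe diagram D(w) (16 cells), 6 SE-corners (essential conditions):

[(1, 2, 0), (5, 4, 2), (5, 6, 3), (5, 8, 4), (7, 6, 4), (8, 1, 0)]


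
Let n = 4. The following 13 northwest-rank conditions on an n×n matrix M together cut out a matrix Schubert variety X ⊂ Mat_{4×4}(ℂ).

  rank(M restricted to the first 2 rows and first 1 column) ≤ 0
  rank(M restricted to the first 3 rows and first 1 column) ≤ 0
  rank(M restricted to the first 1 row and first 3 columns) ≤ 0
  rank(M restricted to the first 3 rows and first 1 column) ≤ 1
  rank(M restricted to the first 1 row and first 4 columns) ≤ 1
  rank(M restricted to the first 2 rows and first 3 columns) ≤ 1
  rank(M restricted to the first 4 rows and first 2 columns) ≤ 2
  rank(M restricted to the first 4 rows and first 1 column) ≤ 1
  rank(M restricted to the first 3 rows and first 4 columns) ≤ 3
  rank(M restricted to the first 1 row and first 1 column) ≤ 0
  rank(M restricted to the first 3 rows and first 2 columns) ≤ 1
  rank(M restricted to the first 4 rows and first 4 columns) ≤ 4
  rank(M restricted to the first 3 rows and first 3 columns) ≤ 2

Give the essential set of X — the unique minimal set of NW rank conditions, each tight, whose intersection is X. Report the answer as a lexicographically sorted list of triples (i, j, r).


Rank table r_w(4×4) implied by the 13 constraints:

  row 1: 0 | 0 | 0 | 1
  row 2: 0 | 1 | 1 | 2
  row 3: 0 | 1 | 2 | 3
  row 4: 1 | 2 | 3 | 4

the unique w with this rank table is (4, 2, 3, 1).

|D(w)|=5, |Ess(w)|=2:

[(1, 3, 0), (3, 1, 0)]


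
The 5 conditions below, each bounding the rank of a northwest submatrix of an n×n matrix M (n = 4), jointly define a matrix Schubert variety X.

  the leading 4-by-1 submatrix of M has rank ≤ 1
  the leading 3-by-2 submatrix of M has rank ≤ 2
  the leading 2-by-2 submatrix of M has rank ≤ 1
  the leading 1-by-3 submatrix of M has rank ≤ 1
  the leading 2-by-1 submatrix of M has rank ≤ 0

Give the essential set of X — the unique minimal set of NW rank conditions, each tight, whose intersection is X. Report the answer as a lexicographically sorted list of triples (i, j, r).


Recovering R(i,j) via the rank-extension bound from the 5 conditions:

  row 1: 0, 1, 1, 1
  row 2: 0, 1, 2, 2
  row 3: 1, 2, 3, 3
  row 4: 1, 2, 3, 4

hence w(1..4) = (2, 3, 1, 4).

D(w) has 2 cells with 1 SE-corner; essential set:

[(2, 1, 0)]


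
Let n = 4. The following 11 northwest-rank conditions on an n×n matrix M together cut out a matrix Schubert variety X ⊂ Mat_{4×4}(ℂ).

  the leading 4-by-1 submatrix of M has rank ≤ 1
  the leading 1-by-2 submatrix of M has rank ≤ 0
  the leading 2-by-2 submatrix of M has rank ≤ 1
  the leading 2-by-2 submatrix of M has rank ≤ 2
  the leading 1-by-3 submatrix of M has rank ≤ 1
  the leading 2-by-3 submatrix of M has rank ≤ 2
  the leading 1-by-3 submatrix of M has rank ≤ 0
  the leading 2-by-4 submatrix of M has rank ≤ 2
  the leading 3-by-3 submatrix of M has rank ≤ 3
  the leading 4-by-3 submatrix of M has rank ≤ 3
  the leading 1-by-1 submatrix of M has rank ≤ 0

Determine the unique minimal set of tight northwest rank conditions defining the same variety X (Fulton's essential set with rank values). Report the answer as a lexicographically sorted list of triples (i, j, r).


The tightest implied rank at each (i,j), from the 11 conditions:

  R[1]: 0, 0, 0, 1
  R[2]: 1, 1, 1, 2
  R[3]: 1, 2, 2, 3
  R[4]: 1, 2, 3, 4

second differences of R give the permutation w = (4, 1, 2, 3).

|D(w)|=3, |Ess(w)|=1:

[(1, 3, 0)]


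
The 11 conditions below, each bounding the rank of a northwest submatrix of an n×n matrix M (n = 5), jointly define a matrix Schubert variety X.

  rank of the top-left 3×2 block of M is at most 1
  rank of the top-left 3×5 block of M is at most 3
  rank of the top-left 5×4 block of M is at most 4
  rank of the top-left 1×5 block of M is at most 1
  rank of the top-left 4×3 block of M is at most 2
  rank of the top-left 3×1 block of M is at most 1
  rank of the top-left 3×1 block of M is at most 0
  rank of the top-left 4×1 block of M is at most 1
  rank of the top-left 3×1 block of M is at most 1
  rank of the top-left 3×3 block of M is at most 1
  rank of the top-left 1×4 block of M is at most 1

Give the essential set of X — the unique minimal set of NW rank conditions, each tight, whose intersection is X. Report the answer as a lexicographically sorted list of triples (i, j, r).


Recovering R(i,j) via the rank-extension bound from the 11 conditions:

  R[1]: 0  1  1  1  1
  R[2]: 0  1  1  2  2
  R[3]: 0  1  1  2  3
  R[4]: 1  2  2  3  4
  R[5]: 1  2  3  4  5

the unique w with this rank table is (2, 4, 5, 1, 3).

Fulton essential set (2 of the 5 Rothe cells):

[(3, 1, 0), (3, 3, 1)]


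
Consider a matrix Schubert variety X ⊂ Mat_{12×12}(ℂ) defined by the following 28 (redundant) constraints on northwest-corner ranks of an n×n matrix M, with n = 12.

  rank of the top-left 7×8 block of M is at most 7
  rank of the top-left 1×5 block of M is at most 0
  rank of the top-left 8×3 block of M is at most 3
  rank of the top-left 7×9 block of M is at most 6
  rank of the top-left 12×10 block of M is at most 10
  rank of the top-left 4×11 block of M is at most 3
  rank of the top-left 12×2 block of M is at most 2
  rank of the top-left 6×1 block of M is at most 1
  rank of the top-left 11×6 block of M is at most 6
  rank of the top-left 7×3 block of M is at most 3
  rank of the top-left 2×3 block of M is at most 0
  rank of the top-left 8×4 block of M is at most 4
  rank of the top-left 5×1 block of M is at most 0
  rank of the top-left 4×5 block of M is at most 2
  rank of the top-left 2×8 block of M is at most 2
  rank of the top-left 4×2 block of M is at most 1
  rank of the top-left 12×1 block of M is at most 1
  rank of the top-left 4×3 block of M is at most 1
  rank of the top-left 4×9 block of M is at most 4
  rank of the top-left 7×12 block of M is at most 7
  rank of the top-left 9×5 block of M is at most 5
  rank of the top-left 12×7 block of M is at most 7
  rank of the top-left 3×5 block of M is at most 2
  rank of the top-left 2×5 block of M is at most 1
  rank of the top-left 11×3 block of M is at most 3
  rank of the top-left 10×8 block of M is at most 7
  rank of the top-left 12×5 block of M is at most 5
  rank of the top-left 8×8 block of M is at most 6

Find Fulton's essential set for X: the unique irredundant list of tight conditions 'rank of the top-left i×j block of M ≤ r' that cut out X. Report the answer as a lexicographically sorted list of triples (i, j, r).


Computing R[i][j] = min implied NW-rank bound (n=12, 28 conditions):

  i=1: 0 | 0 | 0 | 0 | 0 | 1 | 1 | 1 | 1 | 1 | 1 | 1
  i=2: 0 | 0 | 0 | 1 | 1 | 2 | 2 | 2 | 2 | 2 | 2 | 2
  i=3: 0 | 1 | 1 | 2 | 2 | 3 | 3 | 3 | 3 | 3 | 3 | 3
  i=4: 0 | 1 | 1 | 2 | 2 | 3 | 3 | 3 | 3 | 3 | 3 | 4
  i=5: 0 | 1 | 2 | 3 | 3 | 4 | 4 | 4 | 4 | 4 | 4 | 5
  i=6: 1 | 2 | 3 | 4 | 4 | 5 | 5 | 5 | 5 | 5 | 5 | 6
  i=7: 1 | 2 | 3 | 4 | 5 | 6 | 6 | 6 | 6 | 6 | 6 | 7
  i=8: 1 | 2 | 3 | 4 | 5 | 6 | 6 | 6 | 7 | 7 | 7 | 8
  i=9: 1 | 2 | 3 | 4 | 5 | 6 | 7 | 7 | 8 | 8 | 8 | 9
  i=10: 1 | 2 | 3 | 4 | 5 | 6 | 7 | 7 | 8 | 9 | 9 | 10
  i=11: 1 | 2 | 3 | 4 | 5 | 6 | 7 | 8 | 9 | 10 | 10 | 11
  i=12: 1 | 2 | 3 | 4 | 5 | 6 | 7 | 8 | 9 | 10 | 11 | 12

hence w(1..12) = (6, 4, 2, 12, 3, 1, 5, 9, 7, 10, 8, 11).

Fulton essential set (8 of the 21 Rothe cells):

[(1, 5, 0), (2, 3, 0), (4, 3, 1), (4, 5, 2), (4, 11, 3), (5, 1, 0), (8, 8, 6), (10, 8, 7)]


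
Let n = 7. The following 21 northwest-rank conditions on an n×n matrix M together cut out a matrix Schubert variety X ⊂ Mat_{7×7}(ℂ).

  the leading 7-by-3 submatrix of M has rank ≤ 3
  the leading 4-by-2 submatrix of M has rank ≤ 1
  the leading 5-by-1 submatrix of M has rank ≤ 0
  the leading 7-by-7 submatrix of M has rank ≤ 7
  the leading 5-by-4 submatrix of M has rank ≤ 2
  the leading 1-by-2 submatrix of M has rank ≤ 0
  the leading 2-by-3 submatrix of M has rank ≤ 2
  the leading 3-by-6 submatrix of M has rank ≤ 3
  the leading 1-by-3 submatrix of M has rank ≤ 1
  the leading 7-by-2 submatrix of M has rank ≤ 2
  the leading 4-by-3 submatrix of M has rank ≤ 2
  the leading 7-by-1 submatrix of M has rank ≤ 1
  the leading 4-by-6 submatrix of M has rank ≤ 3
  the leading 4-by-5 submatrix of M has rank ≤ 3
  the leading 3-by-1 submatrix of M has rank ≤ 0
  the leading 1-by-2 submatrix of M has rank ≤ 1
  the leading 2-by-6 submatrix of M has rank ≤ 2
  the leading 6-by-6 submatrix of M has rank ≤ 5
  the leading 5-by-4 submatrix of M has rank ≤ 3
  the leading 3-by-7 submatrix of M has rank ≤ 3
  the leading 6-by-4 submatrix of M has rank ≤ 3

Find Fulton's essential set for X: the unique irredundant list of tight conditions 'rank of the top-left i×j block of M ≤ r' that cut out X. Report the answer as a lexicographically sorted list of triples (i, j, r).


Reconstructing r_w from the 21 given conditions:

  R[1]: 0  0  1  1  1  1  1
  R[2]: 0  1  2  2  2  2  2
  R[3]: 0  1  2  2  3  3  3
  R[4]: 0  1  2  2  3  3  4
  R[5]: 0  1  2  2  3  4  5
  R[6]: 1  2  3  3  4  5  6
  R[7]: 1  2  3  4  5  6  7

so w = (3, 2, 5, 7, 6, 1, 4).

ℓ(w)=10; the 4 essential cells (i,j,r):

[(1, 2, 0), (4, 6, 3), (5, 1, 0), (5, 4, 2)]


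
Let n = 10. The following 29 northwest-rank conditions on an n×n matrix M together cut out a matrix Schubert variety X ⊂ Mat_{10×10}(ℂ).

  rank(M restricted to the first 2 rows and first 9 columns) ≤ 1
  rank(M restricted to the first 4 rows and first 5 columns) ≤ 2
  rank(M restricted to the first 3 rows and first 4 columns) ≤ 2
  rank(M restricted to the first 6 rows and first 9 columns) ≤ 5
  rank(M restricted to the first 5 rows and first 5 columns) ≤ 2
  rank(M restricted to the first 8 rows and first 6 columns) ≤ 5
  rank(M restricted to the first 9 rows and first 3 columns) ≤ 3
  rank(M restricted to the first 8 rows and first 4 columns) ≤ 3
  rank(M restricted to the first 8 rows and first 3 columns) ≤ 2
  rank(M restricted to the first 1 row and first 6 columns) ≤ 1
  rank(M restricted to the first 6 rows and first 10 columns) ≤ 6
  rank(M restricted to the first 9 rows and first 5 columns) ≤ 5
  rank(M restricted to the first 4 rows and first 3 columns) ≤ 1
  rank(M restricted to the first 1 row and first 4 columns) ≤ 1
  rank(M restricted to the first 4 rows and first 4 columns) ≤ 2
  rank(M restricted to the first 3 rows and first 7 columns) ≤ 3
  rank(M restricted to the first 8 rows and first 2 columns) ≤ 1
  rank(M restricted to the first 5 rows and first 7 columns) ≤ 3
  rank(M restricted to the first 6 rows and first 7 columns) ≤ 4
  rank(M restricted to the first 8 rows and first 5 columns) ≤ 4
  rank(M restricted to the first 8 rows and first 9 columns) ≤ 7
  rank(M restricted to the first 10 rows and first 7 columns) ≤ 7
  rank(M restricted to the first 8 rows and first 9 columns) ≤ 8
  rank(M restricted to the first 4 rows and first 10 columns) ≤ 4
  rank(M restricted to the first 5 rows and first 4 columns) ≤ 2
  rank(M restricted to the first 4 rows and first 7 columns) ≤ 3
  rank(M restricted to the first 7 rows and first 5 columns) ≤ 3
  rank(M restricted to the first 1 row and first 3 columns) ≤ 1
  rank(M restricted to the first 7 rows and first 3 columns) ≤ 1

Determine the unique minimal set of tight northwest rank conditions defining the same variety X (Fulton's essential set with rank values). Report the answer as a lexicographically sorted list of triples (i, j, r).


Computing R[i][j] = min implied NW-rank bound (n=10, 29 conditions):

  i=1: 1, 1, 1, 1, 1, 1, 1, 1, 1, 1
  i=2: 1, 1, 1, 1, 1, 1, 1, 1, 1, 2
  i=3: 1, 1, 1, 2, 2, 2, 2, 2, 2, 3
  i=4: 1, 1, 1, 2, 2, 3, 3, 3, 3, 4
  i=5: 1, 1, 1, 2, 2, 3, 3, 4, 4, 5
  i=6: 1, 1, 1, 2, 3, 4, 4, 5, 5, 6
  i=7: 1, 1, 1, 2, 3, 4, 5, 6, 6, 7
  i=8: 1, 1, 2, 3, 4, 5, 6, 7, 7, 8
  i=9: 1, 2, 3, 4, 5, 6, 7, 8, 8, 9
  i=10: 1, 2, 3, 4, 5, 6, 7, 8, 9, 10

giving w = (1, 10, 4, 6, 8, 5, 7, 3, 2, 9) via Δ²R.

|D(w)|=22, |Ess(w)|=5:

[(2, 9, 1), (5, 5, 2), (5, 7, 3), (7, 3, 1), (8, 2, 1)]


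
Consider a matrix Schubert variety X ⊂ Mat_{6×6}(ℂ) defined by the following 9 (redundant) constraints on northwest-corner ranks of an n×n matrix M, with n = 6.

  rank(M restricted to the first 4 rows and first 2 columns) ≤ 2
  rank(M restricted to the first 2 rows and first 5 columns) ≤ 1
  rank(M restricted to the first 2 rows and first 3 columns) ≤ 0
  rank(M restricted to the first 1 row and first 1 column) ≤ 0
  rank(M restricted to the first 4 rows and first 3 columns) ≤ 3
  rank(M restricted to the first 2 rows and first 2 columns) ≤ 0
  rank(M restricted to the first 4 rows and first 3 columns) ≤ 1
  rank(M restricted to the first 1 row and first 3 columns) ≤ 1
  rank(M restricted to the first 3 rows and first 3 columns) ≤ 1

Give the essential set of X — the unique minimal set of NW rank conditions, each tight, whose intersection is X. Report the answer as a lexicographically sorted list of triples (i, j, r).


Rank table r_w(6×6) implied by the 9 constraints:

  i=1: 0 | 0 | 0 | 1 | 1 | 1
  i=2: 0 | 0 | 0 | 1 | 1 | 2
  i=3: 1 | 1 | 1 | 2 | 2 | 3
  i=4: 1 | 1 | 1 | 2 | 3 | 4
  i=5: 1 | 2 | 2 | 3 | 4 | 5
  i=6: 1 | 2 | 3 | 4 | 5 | 6

the unique w with this rank table is (4, 6, 1, 5, 2, 3).

|D(w)|=9, |Ess(w)|=3:

[(2, 3, 0), (2, 5, 1), (4, 3, 1)]


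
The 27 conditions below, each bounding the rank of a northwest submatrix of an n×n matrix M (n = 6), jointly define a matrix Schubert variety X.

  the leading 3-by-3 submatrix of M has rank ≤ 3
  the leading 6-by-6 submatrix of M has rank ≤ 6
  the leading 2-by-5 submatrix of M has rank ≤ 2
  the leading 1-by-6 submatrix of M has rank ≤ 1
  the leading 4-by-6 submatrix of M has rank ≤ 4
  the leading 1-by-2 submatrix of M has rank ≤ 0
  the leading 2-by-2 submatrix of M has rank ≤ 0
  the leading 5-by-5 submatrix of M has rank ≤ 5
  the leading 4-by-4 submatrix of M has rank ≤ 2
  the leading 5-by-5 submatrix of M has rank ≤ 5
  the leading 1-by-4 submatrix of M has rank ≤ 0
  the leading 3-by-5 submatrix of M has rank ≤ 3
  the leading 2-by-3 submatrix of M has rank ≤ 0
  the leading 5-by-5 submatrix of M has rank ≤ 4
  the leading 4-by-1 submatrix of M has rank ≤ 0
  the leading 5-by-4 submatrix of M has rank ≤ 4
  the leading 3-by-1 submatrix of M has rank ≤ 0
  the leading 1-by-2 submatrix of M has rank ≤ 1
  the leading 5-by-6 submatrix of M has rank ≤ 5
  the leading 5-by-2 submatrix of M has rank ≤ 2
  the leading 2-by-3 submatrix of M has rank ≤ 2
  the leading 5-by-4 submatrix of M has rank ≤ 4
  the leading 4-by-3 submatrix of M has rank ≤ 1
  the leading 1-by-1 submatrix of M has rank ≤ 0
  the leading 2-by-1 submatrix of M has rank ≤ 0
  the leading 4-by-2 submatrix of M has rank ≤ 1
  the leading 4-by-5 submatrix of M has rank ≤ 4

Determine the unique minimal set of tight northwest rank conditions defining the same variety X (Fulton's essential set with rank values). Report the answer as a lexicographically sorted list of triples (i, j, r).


Rank table r_w(6×6) implied by the 27 constraints:

  0 | 0 | 0 | 0 | 1 | 1
  0 | 0 | 0 | 1 | 2 | 2
  0 | 1 | 1 | 2 | 3 | 3
  0 | 1 | 1 | 2 | 3 | 4
  1 | 2 | 2 | 3 | 4 | 5
  1 | 2 | 3 | 4 | 5 | 6

giving w = (5, 4, 2, 6, 1, 3) via Δ²R.

ℓ(w)=10; the 4 essential cells (i,j,r):

[(1, 4, 0), (2, 3, 0), (4, 1, 0), (4, 3, 1)]
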